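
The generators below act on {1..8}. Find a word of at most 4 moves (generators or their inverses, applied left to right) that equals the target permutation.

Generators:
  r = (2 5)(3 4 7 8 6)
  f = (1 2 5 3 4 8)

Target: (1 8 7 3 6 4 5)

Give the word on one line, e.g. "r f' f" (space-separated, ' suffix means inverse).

r' f'

  after r': (2 5)(3 6 8 7 4)
  after f': (1 8 7 3 6 4 5)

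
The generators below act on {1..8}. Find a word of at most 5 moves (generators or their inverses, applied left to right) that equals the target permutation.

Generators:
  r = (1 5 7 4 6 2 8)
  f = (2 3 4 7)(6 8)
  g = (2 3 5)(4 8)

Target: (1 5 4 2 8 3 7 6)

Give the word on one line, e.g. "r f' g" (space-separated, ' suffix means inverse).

  after g: (2 3 5)(4 8)
  after f': (3 5 7 4 6 8)
  after r: (1 5 4 2 8 3 7 6)

g f' r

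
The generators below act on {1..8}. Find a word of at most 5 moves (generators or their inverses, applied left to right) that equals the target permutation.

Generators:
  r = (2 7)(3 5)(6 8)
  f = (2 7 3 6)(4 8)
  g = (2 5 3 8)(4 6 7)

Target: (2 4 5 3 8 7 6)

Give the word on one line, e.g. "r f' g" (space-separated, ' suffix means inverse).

  after f: (2 7 3 6)(4 8)
  after g': (2 6 8 7 5)(3 4)
  after r': (2 8)(3 4 5 7)
  after f: (2 4 5 3 8 7 6)

f g' r' f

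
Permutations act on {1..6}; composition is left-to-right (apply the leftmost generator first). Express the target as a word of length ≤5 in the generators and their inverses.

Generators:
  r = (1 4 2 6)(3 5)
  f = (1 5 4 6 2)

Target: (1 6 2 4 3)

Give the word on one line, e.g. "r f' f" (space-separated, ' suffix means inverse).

  after r: (1 4 2 6)(3 5)
  after f: (1 6 5 3 4)
  after f: (1 2)(3 6 4 5)
  after r: (1 6 2 4 3)

r f f r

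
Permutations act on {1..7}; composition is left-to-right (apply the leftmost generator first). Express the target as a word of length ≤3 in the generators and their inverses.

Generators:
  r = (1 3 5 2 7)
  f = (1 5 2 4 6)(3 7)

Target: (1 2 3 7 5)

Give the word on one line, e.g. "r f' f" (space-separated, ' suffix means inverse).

r' r'

  after r': (1 7 2 5 3)
  after r': (1 2 3 7 5)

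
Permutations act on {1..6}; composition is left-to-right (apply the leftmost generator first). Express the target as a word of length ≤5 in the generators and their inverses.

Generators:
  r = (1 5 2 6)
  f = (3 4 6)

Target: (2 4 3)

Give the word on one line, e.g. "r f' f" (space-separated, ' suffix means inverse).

r f' r'

  after r: (1 5 2 6)
  after f': (1 5 2 4 3 6)
  after r': (2 4 3)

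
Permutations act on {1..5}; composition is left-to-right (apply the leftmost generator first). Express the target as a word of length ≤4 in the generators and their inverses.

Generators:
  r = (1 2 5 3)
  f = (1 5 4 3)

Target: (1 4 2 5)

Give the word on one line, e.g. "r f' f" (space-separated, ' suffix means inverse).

  after f: (1 5 4 3)
  after f: (1 4)(3 5)
  after r: (1 4 2 5)

f f r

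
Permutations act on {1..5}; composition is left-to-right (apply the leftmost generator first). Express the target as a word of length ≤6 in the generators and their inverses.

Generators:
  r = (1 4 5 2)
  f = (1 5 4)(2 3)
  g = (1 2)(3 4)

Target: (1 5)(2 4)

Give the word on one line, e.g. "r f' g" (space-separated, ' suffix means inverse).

  after g: (1 2)(3 4)
  after r: (2 4 3 5)
  after g: (1 2 3 5)
  after r': (1 5 2 3 4)
  after g: (1 5)(2 4)

g r g r' g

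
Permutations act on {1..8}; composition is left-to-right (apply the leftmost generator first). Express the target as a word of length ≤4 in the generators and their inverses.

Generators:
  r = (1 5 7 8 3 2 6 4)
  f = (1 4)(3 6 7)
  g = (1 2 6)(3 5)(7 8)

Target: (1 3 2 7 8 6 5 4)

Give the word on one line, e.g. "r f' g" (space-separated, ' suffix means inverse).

  after f: (1 4)(3 6 7)
  after r': (1 6 5)(2 3)(7 8)
  after f': (1 3 2 7 8 6 5 4)

f r' f'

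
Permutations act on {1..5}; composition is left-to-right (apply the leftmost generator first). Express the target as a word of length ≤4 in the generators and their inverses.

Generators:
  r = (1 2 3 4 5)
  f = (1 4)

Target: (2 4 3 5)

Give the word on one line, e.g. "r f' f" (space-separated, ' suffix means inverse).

  after f: (1 4)
  after r: (1 5)(2 3 4)
  after r: (2 4 3 5)

f r r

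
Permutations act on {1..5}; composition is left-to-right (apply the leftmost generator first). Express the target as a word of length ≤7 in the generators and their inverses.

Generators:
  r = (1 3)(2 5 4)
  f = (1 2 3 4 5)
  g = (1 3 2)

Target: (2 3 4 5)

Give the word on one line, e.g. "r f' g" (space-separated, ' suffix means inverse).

r r g' r f

  after r: (1 3)(2 5 4)
  after r: (2 4 5)
  after g': (1 2 4 5 3)
  after r: (1 5)
  after f: (2 3 4 5)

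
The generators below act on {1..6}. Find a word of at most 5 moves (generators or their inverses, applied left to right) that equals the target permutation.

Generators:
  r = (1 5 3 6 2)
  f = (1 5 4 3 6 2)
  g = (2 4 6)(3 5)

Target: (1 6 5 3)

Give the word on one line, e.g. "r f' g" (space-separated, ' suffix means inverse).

f' g' r g'

  after f': (1 2 6 3 4 5)
  after g': (1 6 5)(2 4 3)
  after r: (1 2 4 6 3)
  after g': (1 6 5 3)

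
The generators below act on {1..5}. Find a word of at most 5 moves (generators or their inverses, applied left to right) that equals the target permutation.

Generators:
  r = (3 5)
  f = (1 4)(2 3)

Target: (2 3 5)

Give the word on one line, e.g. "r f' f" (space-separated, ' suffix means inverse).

f' r' f' r'

  after f': (1 4)(2 3)
  after r': (1 4)(2 5 3)
  after f': (2 5)
  after r': (2 3 5)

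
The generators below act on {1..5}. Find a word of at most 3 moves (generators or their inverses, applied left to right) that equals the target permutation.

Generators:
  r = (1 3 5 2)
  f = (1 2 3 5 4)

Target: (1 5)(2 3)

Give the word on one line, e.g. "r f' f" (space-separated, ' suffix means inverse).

r' r'

  after r': (1 2 5 3)
  after r': (1 5)(2 3)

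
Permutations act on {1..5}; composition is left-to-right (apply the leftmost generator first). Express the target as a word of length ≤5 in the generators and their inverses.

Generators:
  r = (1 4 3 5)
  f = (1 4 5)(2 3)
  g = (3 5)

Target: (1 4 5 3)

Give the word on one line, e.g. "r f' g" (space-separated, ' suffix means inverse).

  after g: (3 5)
  after r: (1 4 3)
  after g: (1 4 5 3)

g r g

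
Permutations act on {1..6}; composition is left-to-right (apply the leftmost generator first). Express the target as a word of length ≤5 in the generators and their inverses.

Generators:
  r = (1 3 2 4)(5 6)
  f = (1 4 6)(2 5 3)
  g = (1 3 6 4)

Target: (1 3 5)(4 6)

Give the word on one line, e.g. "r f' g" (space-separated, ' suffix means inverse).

f r' g r'

  after f: (1 4 6)(2 5 3)
  after r': (1 2 6 4 5)
  after g: (1 2 4 5 3 6)
  after r': (1 3 5)(4 6)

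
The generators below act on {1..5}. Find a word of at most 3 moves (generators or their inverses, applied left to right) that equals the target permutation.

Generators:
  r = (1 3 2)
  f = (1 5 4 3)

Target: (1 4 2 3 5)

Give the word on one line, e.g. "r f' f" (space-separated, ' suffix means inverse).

  after f: (1 5 4 3)
  after f: (1 4)(3 5)
  after r': (1 4 2 3 5)

f f r'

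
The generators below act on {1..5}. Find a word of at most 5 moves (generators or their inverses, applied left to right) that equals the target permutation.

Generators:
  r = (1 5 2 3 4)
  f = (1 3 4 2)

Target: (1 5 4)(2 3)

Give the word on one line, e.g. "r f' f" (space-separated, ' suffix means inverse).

f r r r

  after f: (1 3 4 2)
  after r: (1 4 3)(2 5)
  after r: (3 5)
  after r: (1 5 4)(2 3)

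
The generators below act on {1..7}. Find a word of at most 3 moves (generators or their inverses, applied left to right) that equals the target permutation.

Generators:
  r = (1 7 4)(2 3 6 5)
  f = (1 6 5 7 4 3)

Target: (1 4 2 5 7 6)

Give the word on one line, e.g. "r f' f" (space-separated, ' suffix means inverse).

  after r': (1 4 7)(2 5 6 3)
  after f': (1 7 3 2 6 4 5)
  after r: (1 4 2 5 7 6)

r' f' r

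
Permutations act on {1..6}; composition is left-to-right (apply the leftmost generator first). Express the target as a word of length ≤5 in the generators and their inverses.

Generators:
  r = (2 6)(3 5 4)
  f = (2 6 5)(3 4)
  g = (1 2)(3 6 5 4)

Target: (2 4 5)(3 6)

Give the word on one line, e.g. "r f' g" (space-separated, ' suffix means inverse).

  after f: (2 6 5)(3 4)
  after g: (1 2 5)(4 6)
  after g: (2 4 5)(3 6)

f g g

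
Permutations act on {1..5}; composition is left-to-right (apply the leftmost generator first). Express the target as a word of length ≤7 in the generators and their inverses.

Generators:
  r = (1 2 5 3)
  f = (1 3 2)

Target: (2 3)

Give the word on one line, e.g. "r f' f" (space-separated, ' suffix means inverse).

f' r r f r'

  after f': (1 2 3)
  after r: (1 5 3 2)
  after r: (1 3 5)
  after f: (1 2)(3 5)
  after r': (2 3)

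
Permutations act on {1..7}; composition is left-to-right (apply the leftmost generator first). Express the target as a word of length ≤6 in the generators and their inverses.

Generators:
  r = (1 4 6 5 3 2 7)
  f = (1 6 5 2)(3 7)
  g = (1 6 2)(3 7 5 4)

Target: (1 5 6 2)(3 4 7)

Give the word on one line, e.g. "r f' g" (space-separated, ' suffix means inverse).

r g' f' r

  after r: (1 4 6 5 3 2 7)
  after g': (1 5 4)(2 3 6 7)
  after f': (1 6 3)(2 7 5 4)
  after r: (1 5 6 2)(3 4 7)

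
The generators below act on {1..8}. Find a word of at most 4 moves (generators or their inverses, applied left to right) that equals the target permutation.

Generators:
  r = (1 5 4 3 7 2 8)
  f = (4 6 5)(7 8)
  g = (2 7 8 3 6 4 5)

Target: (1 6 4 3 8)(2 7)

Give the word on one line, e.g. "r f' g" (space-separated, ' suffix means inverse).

r f'

  after r: (1 5 4 3 7 2 8)
  after f': (1 6 4 3 8)(2 7)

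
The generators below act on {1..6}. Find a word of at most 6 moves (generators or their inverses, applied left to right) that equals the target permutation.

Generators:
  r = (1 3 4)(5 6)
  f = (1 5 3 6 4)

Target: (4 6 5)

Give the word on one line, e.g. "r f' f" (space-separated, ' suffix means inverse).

f r r f'

  after f: (1 5 3 6 4)
  after r: (1 6)(3 5 4)
  after r: (1 5)(3 6)
  after f': (4 6 5)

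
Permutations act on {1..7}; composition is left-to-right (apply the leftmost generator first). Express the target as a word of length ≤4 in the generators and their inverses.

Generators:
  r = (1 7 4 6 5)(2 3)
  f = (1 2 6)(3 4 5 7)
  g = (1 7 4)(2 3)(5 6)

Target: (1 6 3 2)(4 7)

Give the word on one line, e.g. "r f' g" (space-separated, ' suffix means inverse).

  after f: (1 2 6)(3 4 5 7)
  after g': (1 3 7 2 5)(4 6)
  after g': (1 2 6 7 3)(4 5)
  after f: (1 6 3 2)(4 7)

f g' g' f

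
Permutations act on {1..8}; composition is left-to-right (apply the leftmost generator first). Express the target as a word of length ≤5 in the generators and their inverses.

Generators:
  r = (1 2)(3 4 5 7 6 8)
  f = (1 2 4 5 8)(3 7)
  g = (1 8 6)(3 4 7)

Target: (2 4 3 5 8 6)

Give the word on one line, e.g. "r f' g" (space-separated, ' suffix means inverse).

g' g' f

  after g': (1 6 8)(3 7 4)
  after g': (1 8 6)(3 4 7)
  after f: (2 4 3 5 8 6)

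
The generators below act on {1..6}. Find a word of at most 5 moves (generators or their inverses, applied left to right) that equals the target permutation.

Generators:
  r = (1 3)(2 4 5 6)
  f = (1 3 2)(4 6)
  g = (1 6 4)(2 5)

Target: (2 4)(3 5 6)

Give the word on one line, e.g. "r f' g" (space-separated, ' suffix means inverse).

  after r: (1 3)(2 4 5 6)
  after f': (2 6 3)(4 5)
  after r': (1 3 6)(2 5)
  after r': (2 4)(3 5 6)

r f' r' r'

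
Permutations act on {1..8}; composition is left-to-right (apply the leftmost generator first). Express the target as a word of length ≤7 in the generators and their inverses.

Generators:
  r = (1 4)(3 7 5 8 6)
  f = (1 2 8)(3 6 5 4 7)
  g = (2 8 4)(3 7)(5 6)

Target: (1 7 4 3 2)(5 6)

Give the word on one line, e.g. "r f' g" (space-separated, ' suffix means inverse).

  after f': (1 8 2)(3 7 4 5 6)
  after r': (1 5 8 2 4 7)
  after g: (1 6 5 4 3 7)
  after f': (1 3 4 7 8 2)
  after g: (1 7 4 3 2)(5 6)

f' r' g f' g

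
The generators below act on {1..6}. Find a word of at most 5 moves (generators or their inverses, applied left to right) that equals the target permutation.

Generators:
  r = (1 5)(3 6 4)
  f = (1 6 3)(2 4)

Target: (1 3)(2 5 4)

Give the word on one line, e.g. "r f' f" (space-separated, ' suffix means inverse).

  after r: (1 5)(3 6 4)
  after f': (1 5 3)(2 4 6)
  after r: (2 3 5 6)
  after f: (1 6 4 2)(3 5)
  after r': (1 3)(2 5 4)

r f' r f r'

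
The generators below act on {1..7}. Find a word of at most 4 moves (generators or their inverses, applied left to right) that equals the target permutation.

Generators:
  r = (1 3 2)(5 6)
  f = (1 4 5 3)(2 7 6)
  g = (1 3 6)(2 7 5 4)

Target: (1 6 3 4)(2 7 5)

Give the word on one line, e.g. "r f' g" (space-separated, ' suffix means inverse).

f' f' r'

  after f': (1 3 5 4)(2 6 7)
  after f': (1 5)(2 7 6)(3 4)
  after r': (1 6 3 4)(2 7 5)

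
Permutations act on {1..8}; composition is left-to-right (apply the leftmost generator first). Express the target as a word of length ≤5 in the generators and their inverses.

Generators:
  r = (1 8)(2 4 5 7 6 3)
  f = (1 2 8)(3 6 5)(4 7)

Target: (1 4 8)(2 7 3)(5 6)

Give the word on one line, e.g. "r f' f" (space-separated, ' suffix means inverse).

r' f' r

  after r': (1 8)(2 3 6 7 5 4)
  after f': (1 2 5 7 6 4)
  after r: (1 4 8)(2 7 3)(5 6)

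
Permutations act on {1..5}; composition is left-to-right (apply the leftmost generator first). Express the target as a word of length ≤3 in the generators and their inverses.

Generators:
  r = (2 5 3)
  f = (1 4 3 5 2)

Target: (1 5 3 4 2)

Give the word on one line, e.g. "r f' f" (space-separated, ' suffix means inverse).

  after r': (2 3 5)
  after f': (1 2 4)
  after f': (1 5 3 4 2)

r' f' f'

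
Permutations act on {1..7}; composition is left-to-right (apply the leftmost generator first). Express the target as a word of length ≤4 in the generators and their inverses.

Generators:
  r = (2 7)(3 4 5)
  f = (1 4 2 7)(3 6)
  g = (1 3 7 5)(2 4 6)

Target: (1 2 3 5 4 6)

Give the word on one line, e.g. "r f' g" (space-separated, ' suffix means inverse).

  after g: (1 3 7 5)(2 4 6)
  after f': (1 6 4 3 2)(5 7)
  after r: (1 6 5 2)(3 7)
  after g: (1 2 3 5 4 6)

g f' r g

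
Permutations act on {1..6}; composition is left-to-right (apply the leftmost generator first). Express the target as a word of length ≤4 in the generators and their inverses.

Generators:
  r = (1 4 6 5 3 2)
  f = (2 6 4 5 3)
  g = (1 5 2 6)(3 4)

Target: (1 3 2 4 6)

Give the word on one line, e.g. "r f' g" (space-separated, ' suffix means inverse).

g' f g

  after g': (1 6 2 5)(3 4)
  after f: (1 4 2 3 5)
  after g: (1 3 2 4 6)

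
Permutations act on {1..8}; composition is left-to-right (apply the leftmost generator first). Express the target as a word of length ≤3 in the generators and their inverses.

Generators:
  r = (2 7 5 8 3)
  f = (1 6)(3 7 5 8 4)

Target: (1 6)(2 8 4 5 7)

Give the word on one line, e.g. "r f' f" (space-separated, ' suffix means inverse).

  after f: (1 6)(3 7 5 8 4)
  after r': (1 6)(2 3)(4 8)
  after r': (1 6)(2 8 4 5 7)

f r' r'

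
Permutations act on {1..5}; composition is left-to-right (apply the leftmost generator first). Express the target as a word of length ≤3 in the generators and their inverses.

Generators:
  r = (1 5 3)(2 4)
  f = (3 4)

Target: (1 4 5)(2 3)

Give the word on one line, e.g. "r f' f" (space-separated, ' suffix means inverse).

  after f': (3 4)
  after r': (1 3 2 4 5)
  after f': (1 4 5)(2 3)

f' r' f'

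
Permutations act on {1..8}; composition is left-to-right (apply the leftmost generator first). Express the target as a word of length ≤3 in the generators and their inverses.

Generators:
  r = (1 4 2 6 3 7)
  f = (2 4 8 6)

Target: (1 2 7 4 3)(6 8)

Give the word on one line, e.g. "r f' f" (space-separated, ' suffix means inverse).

  after f': (2 6 8 4)
  after r: (1 4 6 8 2 3 7)
  after r: (1 2 7 4 3)(6 8)

f' r r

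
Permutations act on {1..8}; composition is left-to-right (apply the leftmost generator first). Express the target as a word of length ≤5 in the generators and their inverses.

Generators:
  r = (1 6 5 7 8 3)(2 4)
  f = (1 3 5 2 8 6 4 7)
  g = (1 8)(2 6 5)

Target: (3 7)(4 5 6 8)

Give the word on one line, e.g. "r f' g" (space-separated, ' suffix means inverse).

g r f r' r'

  after g: (1 8)(2 6 5)
  after r: (1 3)(2 5 4)(6 7 8)
  after f: (1 5 7 6)(4 8)
  after r': (1 6 3 8 2 4 7)
  after r': (3 7)(4 5 6 8)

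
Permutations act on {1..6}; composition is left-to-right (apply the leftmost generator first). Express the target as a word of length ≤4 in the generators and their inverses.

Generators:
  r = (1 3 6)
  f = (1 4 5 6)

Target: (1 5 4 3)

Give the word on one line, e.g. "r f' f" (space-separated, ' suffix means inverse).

  after r': (1 6 3)
  after f': (1 5 4)(3 6)
  after r: (1 5 4 3)

r' f' r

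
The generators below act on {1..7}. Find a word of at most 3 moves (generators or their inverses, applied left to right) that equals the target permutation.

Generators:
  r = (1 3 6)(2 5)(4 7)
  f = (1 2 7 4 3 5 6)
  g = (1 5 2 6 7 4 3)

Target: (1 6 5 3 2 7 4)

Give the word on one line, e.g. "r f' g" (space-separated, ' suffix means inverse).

  after f: (1 2 7 4 3 5 6)
  after f: (1 7 3 6 2 4 5)
  after g': (1 6 5 3 2 7 4)

f f g'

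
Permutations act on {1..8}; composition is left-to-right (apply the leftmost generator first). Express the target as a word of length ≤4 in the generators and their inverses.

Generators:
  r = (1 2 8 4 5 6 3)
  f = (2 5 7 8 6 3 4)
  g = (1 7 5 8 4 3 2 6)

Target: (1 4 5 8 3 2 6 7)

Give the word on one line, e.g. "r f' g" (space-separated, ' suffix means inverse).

  after r': (1 3 6 5 4 8 2)
  after g': (1 4 5 8 3 2 6 7)

r' g'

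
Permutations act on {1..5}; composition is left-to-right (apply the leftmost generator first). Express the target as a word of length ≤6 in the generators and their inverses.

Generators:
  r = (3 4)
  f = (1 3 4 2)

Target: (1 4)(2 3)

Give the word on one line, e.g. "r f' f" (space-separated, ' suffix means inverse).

  after f: (1 3 4 2)
  after r': (1 4 2)
  after r': (1 3 4 2)
  after f: (1 4)(2 3)

f r' r' f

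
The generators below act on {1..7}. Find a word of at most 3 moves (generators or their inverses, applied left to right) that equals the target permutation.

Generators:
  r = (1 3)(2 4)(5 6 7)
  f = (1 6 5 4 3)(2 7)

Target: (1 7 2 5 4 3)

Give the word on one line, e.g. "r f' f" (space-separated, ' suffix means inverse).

f r' r'

  after f: (1 6 5 4 3)(2 7)
  after r': (1 5 2 6 7 4)
  after r': (1 7 2 5 4 3)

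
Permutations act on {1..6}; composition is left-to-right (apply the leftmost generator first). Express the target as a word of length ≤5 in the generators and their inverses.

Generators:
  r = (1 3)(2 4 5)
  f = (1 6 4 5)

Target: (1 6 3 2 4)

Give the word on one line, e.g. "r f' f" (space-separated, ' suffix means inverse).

r f' r f

  after r: (1 3)(2 4 5)
  after f': (1 3 5 2 6)
  after r: (2 6 3)(4 5)
  after f: (1 6 3 2 4)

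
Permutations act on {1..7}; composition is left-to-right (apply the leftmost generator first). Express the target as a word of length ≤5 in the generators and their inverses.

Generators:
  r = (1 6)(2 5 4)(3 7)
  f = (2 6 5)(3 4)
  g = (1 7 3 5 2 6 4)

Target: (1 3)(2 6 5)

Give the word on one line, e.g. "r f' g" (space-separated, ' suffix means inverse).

f' r' r' g r

  after f': (2 5 6)(3 4)
  after r': (1 6 4 7 3 5)
  after r': (2 4 3)(5 6)
  after g: (1 7 3 6 2)(4 5)
  after r: (1 3)(2 6 5)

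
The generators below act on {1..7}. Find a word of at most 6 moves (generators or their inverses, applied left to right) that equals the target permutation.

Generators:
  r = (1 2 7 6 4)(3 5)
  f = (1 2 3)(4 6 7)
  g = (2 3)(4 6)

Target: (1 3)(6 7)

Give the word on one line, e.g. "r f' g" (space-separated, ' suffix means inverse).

g' f' g g

  after g': (2 3)(4 6)
  after f': (1 3)(6 7)
  after g: (1 2 3)(4 6 7)
  after g: (1 3)(6 7)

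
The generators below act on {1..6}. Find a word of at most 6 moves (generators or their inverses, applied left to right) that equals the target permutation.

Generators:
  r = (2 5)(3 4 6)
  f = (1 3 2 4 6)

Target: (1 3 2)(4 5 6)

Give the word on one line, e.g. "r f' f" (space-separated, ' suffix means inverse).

f r f r

  after f: (1 3 2 4 6)
  after r: (1 4 3 5 2 6)
  after f: (1 6 3 5 4 2)
  after r: (1 3 2)(4 5 6)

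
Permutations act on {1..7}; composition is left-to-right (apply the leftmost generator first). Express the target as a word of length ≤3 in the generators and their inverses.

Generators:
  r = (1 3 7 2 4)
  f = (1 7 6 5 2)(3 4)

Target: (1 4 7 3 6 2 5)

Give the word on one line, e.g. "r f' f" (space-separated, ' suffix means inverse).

  after r': (1 4 2 7 3)
  after f: (1 3 7 4)(2 6 5)
  after f: (1 4 7 3 6 2 5)

r' f f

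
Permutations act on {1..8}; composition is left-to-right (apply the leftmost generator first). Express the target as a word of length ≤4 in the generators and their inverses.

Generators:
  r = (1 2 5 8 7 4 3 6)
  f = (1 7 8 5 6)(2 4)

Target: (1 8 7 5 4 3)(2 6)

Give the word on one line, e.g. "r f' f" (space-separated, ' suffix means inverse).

  after f: (1 7 8 5 6)(2 4)
  after f: (1 8 6 7 5)
  after r: (1 7 8)(2 5)(3 6 4)
  after f: (1 8 7 5 4 3)(2 6)

f f r f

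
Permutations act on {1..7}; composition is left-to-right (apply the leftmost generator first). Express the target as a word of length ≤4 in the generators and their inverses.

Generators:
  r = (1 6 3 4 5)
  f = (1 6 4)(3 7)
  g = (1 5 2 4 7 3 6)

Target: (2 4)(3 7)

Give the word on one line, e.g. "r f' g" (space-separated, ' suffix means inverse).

  after g': (1 6 3 7 4 2 5)
  after r': (2 4)(3 7)

g' r'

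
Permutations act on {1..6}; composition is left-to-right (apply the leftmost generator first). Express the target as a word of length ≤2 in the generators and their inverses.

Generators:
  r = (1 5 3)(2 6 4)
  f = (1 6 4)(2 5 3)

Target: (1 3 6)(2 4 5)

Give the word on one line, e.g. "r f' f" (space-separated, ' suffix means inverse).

  after r: (1 5 3)(2 6 4)
  after f: (1 3 6)(2 4 5)

r f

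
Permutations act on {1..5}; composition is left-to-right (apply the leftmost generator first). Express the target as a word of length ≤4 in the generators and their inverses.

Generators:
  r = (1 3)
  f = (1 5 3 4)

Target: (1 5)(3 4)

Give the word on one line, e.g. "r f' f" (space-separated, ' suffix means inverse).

  after f: (1 5 3 4)
  after r: (1 5)(3 4)

f r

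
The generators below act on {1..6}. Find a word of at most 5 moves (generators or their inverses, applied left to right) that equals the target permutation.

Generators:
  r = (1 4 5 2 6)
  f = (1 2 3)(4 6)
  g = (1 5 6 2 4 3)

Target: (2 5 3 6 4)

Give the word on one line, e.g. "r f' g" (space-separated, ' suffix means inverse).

  after g': (1 3 4 2 6 5)
  after r: (1 3 5 4 6 2)
  after g: (2 5 3 6 4)

g' r g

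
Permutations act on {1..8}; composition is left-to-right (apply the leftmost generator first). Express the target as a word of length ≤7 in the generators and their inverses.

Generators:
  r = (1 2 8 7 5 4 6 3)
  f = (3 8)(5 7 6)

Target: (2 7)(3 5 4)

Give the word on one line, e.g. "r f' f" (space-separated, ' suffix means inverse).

f r f' r' f'

  after f: (3 8)(5 7 6)
  after r: (1 2 8)(3 7)(4 6)
  after f': (1 2 3 5 6 4 7 8)
  after r': (2 6 5 4 8 3 7)
  after f': (2 7)(3 5 4)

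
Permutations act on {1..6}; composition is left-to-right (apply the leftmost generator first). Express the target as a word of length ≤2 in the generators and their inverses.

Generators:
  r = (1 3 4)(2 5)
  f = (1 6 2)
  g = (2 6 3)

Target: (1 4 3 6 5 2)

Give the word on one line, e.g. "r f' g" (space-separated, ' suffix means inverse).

g' r'

  after g': (2 3 6)
  after r': (1 4 3 6 5 2)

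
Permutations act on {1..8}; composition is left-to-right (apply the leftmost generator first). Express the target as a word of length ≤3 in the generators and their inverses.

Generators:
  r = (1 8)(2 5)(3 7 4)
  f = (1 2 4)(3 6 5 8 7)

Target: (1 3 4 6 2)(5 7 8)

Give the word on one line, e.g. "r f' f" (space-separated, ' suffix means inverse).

  after r: (1 8)(2 5)(3 7 4)
  after f: (1 7)(2 8)(4 6 5)
  after r': (1 3 4 6 2)(5 7 8)

r f r'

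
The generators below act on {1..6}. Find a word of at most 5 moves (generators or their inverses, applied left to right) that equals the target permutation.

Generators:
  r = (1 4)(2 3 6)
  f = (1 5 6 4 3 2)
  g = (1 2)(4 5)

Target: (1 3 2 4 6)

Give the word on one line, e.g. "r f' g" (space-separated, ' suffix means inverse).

  after r': (1 4)(2 6 3)
  after g: (1 5 4 2 6 3)
  after r: (1 5)(3 4)
  after f: (1 6 4 2)
  after r': (1 3 2 4 6)

r' g r f r'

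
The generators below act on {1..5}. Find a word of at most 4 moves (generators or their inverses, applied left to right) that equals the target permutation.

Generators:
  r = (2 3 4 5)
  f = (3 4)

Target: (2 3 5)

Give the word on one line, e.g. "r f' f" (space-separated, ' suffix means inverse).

  after f: (3 4)
  after r: (2 3 5)

f r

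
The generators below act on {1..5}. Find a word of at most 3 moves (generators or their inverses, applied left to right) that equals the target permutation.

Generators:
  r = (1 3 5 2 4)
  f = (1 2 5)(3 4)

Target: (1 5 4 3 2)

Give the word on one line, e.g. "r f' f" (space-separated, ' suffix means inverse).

  after r: (1 3 5 2 4)
  after r: (1 5 4 3 2)

r r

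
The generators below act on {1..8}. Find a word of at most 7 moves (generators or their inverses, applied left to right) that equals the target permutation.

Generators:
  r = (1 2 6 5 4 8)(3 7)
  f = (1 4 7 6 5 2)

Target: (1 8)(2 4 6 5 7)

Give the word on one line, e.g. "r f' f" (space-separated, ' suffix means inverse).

  after f': (1 2 5 6 7 4)
  after r': (2 6 3 7 5)(4 8)
  after r': (1 8 5)(6 7)
  after f: (1 8 2)(4 7 5)
  after f: (1 8)(2 4 6 5 7)

f' r' r' f f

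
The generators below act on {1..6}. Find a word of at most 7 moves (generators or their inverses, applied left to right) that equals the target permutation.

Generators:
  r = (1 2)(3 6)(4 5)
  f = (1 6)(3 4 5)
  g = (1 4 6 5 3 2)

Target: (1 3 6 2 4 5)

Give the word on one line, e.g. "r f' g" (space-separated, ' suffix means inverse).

  after g': (1 2 3 5 6 4)
  after f': (1 2 5)(3 4 6)
  after r': (2 4 3 5)
  after f: (1 6)(2 5)
  after r: (1 3 6 2 4 5)

g' f' r' f r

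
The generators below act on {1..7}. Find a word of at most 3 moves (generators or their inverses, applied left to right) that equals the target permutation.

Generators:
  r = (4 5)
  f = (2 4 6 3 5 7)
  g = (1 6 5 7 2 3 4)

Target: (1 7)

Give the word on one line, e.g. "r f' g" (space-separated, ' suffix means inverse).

g' r g

  after g': (1 4 3 2 7 5 6)
  after r: (1 5 6)(2 7 4 3)
  after g: (1 7)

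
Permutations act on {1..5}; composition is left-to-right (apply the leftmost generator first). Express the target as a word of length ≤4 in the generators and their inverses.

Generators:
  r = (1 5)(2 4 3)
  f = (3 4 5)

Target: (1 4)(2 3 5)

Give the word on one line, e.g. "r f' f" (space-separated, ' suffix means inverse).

  after f: (3 4 5)
  after r: (1 5 2 4)
  after f: (1 3 4)(2 5)
  after f: (1 4)(2 3 5)

f r f f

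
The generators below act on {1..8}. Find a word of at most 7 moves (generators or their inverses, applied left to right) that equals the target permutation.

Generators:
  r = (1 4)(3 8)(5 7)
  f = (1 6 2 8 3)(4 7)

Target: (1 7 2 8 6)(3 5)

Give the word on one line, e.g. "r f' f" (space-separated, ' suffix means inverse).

  after f: (1 6 2 8 3)(4 7)
  after r: (1 6 2 3 4 5 7)
  after f': (2 8)(3 7)(4 5)
  after r': (1 4 7 8 2 3 5)
  after f': (1 7 2 8 6)(3 5)

f r f' r' f'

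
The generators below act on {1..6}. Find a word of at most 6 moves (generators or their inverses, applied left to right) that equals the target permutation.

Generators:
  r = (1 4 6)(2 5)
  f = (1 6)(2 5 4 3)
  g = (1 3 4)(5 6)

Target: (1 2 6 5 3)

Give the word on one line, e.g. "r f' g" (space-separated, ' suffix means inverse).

g f r' r' g'

  after g: (1 3 4)(5 6)
  after f: (1 2 5)(4 6)
  after r': (1 5 6)
  after r': (1 2 5 4)
  after g': (1 2 6 5 3)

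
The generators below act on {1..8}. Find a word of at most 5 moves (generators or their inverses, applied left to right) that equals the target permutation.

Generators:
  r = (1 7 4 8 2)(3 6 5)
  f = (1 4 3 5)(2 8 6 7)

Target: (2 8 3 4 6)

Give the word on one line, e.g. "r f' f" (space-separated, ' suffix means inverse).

f' r r r f

  after f': (1 5 3 4)(2 7 6 8)
  after r: (1 3 8)(2 4 7 5 6)
  after r: (1 6)(2 8 7 3)
  after r: (1 5 3)(4 8)(6 7)
  after f: (2 8 3 4 6)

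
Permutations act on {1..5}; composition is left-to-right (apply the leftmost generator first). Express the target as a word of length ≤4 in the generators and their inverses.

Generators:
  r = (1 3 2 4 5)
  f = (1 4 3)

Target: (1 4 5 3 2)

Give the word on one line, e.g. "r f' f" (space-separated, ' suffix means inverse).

  after f': (1 3 4)
  after r': (2 3)(4 5)
  after f: (1 4 5 3 2)

f' r' f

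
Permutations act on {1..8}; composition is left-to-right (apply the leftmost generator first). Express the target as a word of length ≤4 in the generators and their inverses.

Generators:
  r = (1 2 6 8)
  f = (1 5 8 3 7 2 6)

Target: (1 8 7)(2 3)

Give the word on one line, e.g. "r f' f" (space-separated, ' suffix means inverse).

f r f

  after f: (1 5 8 3 7 2 6)
  after r: (1 5)(2 8 3 7 6)
  after f: (1 8 7)(2 3)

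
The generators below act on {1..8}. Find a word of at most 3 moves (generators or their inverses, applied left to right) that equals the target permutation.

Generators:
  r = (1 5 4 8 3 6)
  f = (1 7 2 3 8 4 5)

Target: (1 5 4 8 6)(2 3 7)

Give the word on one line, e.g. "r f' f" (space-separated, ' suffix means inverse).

  after r: (1 5 4 8 3 6)
  after r: (1 4 3)(5 8 6)
  after f: (1 5 4 8 6)(2 3 7)

r r f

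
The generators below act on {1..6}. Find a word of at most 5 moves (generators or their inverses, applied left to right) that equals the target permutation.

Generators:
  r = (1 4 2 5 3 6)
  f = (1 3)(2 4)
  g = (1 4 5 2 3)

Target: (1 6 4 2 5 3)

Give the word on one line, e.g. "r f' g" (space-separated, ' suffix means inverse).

  after f': (1 3)(2 4)
  after g: (2 5)(3 4)
  after r': (1 6 3)(4 5)
  after f: (1 6)(2 4 5)
  after g: (1 6 4 2 5 3)

f' g r' f g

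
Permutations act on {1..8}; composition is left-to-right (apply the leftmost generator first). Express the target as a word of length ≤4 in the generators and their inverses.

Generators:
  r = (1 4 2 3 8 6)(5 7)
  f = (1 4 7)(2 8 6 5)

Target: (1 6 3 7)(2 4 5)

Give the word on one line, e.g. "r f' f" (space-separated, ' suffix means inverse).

  after r': (1 6 8 3 2 4)(5 7)
  after f': (1 8 3 5 4 7 6 2)
  after r: (1 6 3 7)(2 4 5)

r' f' r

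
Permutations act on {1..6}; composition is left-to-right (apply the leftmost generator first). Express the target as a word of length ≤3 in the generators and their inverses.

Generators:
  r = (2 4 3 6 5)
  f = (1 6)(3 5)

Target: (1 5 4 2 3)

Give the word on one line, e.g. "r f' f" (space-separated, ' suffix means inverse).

f r' f

  after f: (1 6)(3 5)
  after r': (1 3 6)(2 5 4)
  after f: (1 5 4 2 3)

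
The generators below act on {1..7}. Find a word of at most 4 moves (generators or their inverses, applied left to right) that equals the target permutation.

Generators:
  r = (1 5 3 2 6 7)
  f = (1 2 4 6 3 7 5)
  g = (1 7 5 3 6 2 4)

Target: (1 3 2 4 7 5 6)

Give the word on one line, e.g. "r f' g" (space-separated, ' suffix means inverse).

f g' f

  after f: (1 2 4 6 3 7 5)
  after g': (1 6 5 4 3)
  after f: (1 3 2 4 7 5 6)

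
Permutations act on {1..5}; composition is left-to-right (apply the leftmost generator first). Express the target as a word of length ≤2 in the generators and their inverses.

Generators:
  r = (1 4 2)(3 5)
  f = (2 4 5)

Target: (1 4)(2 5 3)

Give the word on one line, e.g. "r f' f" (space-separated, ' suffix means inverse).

  after r': (1 2 4)(3 5)
  after f: (1 4)(2 5 3)

r' f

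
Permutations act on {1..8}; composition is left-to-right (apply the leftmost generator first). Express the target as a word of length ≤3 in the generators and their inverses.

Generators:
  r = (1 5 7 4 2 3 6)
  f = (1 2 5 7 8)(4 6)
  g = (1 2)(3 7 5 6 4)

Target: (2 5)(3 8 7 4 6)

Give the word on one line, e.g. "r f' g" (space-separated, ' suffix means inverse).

f' g f

  after f': (1 8 7 5 2)(4 6)
  after g: (1 8 5)(3 7 6)
  after f: (2 5)(3 8 7 4 6)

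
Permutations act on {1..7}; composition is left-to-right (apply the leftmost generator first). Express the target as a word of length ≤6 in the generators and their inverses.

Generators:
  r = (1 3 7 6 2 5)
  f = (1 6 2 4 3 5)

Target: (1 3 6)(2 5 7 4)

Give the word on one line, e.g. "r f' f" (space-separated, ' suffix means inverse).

f' r' f r' f

  after f': (1 5 3 4 2 6)
  after r': (1 2 7 3 4 6 5)
  after f: (1 4 2 7 5 6)
  after r': (1 4 6 5 7 2 3)
  after f: (1 3 6)(2 5 7 4)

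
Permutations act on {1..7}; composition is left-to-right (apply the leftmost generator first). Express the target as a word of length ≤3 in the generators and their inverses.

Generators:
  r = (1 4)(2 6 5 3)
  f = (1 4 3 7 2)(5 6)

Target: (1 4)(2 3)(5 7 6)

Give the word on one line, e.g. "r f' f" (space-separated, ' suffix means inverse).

  after f': (1 2 7 3 4)(5 6)
  after r': (1 3)(2 7 5)
  after f': (1 4)(2 3)(5 7 6)

f' r' f'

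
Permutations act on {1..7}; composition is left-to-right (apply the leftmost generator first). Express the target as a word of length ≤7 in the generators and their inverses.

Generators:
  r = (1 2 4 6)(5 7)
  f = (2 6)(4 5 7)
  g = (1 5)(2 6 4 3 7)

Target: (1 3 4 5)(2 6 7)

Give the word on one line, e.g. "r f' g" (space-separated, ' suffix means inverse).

  after r': (1 6 4 2)(5 7)
  after g: (1 4 6 3 7)(2 5)
  after g: (1 3 2)(5 6 7)
  after f': (1 3 6 5 2)(4 7)
  after r': (1 3 4 5)(2 6 7)

r' g g f' r'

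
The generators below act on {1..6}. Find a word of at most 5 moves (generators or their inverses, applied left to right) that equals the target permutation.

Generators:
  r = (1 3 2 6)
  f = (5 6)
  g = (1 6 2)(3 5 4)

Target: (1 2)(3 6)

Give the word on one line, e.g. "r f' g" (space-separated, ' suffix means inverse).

  after r: (1 3 2 6)
  after g: (1 5 4 3)
  after g: (1 4 5 3 6 2)
  after g: (1 3 2 6)
  after r: (1 2)(3 6)

r g g g r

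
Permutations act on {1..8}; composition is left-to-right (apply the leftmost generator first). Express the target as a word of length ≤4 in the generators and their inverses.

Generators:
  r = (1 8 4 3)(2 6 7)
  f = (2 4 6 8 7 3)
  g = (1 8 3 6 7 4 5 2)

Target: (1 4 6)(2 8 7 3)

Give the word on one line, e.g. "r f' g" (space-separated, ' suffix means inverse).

  after f': (2 3 7 8 6 4)
  after r': (1 3 6 8 2 4 7)
  after r': (1 4 6)(2 8 7 3)

f' r' r'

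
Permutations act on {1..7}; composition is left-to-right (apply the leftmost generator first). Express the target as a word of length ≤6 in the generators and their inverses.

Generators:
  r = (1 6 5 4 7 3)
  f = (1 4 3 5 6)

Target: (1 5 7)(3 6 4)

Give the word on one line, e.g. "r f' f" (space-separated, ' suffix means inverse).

f r' f r

  after f: (1 4 3 5 6)
  after r': (1 5)(3 6)(4 7)
  after f: (1 6 5 4 7 3)
  after r: (1 5 7)(3 6 4)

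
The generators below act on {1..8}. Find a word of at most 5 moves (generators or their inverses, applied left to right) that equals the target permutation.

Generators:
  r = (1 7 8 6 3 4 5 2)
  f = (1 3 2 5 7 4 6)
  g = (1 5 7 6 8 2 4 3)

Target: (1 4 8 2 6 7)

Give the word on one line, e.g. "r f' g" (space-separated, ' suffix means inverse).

  after r: (1 7 8 6 3 4 5 2)
  after f': (1 5 3 7 8 4 2 6)
  after f': (1 2 4 3 5)(7 8)
  after r': (1 5 2 3 4 6 8)
  after r': (1 4 8 2 6 7)

r f' f' r' r'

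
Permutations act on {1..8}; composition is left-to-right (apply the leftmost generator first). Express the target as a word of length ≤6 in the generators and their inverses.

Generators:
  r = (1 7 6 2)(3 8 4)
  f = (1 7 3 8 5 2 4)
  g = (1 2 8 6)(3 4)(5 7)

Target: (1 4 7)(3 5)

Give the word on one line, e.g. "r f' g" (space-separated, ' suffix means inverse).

f g f' r' g

  after f: (1 7 3 8 5 2 4)
  after g: (1 5 8 7 4 2 3 6)
  after f': (1 8)(2 7)(3 6 4 5)
  after r': (1 3 7 6 8 2)(4 5)
  after g: (1 4 7)(3 5)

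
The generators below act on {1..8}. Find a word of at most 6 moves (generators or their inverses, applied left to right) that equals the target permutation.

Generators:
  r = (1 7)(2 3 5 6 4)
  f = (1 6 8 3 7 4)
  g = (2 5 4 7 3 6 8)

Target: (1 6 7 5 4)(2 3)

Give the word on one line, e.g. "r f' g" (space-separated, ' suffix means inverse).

  after f': (1 4 7 3 8 6)
  after g': (1 5 2 8 3 6)
  after r': (1 3 5 4 6 7)(2 8)
  after f': (1 8 2 6 3 5 7 4)
  after g': (1 6 7 5 4)(2 3)

f' g' r' f' g'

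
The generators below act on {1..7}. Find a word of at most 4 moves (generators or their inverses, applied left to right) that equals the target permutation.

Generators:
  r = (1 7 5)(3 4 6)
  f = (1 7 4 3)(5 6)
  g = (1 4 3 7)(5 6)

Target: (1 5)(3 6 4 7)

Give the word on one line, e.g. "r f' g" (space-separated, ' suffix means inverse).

  after r': (1 5 7)(3 6 4)
  after f: (1 6 3 5 4)
  after g': (1 5)(3 6 4 7)

r' f g'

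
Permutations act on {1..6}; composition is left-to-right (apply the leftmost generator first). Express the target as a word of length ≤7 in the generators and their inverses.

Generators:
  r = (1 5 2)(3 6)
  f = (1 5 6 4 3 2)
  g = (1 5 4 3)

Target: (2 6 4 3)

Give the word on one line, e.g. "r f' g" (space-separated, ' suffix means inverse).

r r r f' r

  after r: (1 5 2)(3 6)
  after r: (1 2 5)
  after r: (3 6)
  after f': (1 2 3 5)(4 6)
  after r: (2 6 4 3)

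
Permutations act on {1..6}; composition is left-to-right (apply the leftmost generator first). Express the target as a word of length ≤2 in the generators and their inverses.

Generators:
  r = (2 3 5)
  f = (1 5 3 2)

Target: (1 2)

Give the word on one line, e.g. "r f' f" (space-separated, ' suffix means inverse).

r' f'

  after r': (2 5 3)
  after f': (1 2)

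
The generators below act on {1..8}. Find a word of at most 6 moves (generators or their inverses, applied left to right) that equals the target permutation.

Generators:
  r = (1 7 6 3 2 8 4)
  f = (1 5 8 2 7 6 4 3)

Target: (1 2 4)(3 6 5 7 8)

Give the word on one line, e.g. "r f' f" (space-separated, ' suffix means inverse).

  after f': (1 3 4 6 7 2 8 5)
  after r': (1 6)(3 8 5 4 7)
  after f: (1 4 6 5 3 2 7)
  after r': (1 8 2)(4 7)(5 6)
  after r': (1 2 4)(3 6 5 7 8)

f' r' f r' r'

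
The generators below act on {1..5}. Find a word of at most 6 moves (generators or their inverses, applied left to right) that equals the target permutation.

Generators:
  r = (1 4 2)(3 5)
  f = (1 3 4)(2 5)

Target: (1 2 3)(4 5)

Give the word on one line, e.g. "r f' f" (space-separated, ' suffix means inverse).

  after f: (1 3 4)(2 5)
  after f: (1 4 3)
  after r: (1 2)(3 4 5)
  after f': (1 5)(2 4)
  after f': (1 2 3)(4 5)

f f r f' f'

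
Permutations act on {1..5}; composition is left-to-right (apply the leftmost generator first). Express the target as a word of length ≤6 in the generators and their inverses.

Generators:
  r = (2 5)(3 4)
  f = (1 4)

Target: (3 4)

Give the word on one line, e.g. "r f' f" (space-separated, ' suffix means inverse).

  after f: (1 4)
  after r': (1 3 4)(2 5)
  after f': (1 3)(2 5)
  after r: (1 4 3)
  after f: (3 4)

f r' f' r f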